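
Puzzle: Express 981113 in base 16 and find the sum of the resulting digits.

53

981113 in base 16 is EF879.
Digit sum: 14+15+8+7+9 = 53.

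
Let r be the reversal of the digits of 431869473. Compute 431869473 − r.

Reverse of 431869473 is 374968134.
431869473 − 374968134 = 56901339

56901339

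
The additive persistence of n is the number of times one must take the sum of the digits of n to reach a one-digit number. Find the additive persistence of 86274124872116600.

86274124872116600 → 65 → 11 → 2 (3 steps)

3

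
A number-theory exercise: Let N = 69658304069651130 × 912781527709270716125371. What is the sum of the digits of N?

69658304069651130 × 912781527709270716125371 = 63582813206333068010235812084825311819230
Sum of its 41 digits: 144.

144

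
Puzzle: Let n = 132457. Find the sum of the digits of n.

1+3+2+4+5+7 = 22

22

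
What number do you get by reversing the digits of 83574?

Reversing 83574 gives 47538.

47538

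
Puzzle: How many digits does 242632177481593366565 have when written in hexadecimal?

242632177481593366565 in base 16 is D2732A7E62DE7A825, which has 17 digits.

17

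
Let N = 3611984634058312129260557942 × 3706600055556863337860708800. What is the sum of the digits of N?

236

3611984634058312129260557942 × 3706600055556863337860708800 = 13388182445271076431147653682034265410865272167589289600
Sum of its 56 digits: 236.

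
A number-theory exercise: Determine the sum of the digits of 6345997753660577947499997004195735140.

6+3+4+5+9+9+7+7+5+3+6+6+0+5+7+7+9+4+7+4+9+9+9+9+7+0+0+4+1+9+5+7+3+5+1+4+0 = 195

195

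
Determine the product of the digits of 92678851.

9×2×6×7×8×8×5×1 = 241920

241920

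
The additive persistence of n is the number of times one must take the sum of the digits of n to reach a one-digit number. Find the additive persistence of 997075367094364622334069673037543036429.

3

997075367094364622334069673037543036429 → 176 → 14 → 5 (3 steps)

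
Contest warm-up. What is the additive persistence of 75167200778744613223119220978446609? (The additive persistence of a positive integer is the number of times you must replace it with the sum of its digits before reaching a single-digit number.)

2

75167200778744613223119220978446609 → 150 → 6 (2 steps)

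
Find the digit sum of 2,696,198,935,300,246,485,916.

2+6+9+6+1+9+8+9+3+5+3+0+0+2+4+6+4+8+5+9+1+6 = 106

106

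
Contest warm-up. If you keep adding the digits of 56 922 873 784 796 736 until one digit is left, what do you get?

5+6+9+2+2+8+7+3+7+8+4+7+9+6+7+3+6 = 99
9+9 = 18
1+8 = 9

9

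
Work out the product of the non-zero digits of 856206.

8×5×6×2×6 = 2880

2880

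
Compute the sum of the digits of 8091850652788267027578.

8+0+9+1+8+5+0+6+5+2+7+8+8+2+6+7+0+2+7+5+7+8 = 111

111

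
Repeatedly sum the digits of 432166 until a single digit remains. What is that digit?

4

4+3+2+1+6+6 = 22
2+2 = 4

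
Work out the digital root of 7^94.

The digital root of n equals n mod 9 (or 9 when 9 | n), so we need 7^94 mod 9.
7^94 ≡ 7 (mod 9), so the digital root is 7.

7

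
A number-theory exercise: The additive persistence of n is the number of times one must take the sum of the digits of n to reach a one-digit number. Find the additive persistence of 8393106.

2

8393106 → 30 → 3 (2 steps)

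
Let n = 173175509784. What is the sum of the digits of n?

57

1+7+3+1+7+5+5+0+9+7+8+4 = 57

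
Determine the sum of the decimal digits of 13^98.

13^98 = 14670621958378535701248951980679675362359612235946397336166799404770169821526482604486897413846048403503973929
Sum of its 110 digits: 529.

529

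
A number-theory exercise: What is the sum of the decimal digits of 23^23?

23^23 = 20880467999847912034355032910567
Sum of its 32 digits: 146.

146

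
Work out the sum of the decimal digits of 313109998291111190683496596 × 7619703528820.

181

313109998291111190683496596 × 7619703528820 = 2385805358887604109290030920277657896720
Sum of its 40 digits: 181.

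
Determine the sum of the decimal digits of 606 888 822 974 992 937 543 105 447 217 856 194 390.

6+0+6+8+8+8+8+2+2+9+7+4+9+9+2+9+3+7+5+4+3+1+0+5+4+4+7+2+1+7+8+5+6+1+9+4+3+9+0 = 195

195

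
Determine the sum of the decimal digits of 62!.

306

62! = 31469973260387937525653122354950764088012280797258232192163168247821107200000000000000
Sum of its 86 digits: 306.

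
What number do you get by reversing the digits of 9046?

Reversing 9046 gives 6409.

6409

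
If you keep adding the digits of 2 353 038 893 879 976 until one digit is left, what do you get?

9

2+3+5+3+0+3+8+8+9+3+8+7+9+9+7+6 = 90
9+0 = 9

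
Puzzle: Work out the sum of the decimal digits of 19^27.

127

19^27 = 33600614943460448322716069311260139
Sum of its 35 digits: 127.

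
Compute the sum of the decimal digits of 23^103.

23^103 = 181120292057919100304261868988672529740587284827801252809582215541609345699988044561638130873255478567108709697047335431227782547521001304167
Sum of its 141 digits: 617.

617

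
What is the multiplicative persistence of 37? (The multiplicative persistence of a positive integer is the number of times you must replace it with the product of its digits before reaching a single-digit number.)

2

37 → 21 → 2 (2 steps)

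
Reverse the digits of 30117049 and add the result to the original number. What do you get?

Reverse of 30117049 is 94071103.
30117049 + 94071103 = 124188152

124188152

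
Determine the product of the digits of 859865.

8×5×9×8×6×5 = 86400

86400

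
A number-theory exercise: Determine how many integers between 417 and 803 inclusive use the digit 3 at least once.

75

The integers in [417, 803] that use the digit 3 at least once: 423, 430, 431, 432, 433, 434, …, 793, 803.
75 qualify.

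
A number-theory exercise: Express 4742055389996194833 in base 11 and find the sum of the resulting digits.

103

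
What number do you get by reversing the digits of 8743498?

8943478

Reversing 8743498 gives 8943478.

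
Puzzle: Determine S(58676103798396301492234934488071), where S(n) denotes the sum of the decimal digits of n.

150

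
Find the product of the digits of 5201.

5×2×0×1 = 0

0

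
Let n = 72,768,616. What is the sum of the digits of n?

7+2+7+6+8+6+1+6 = 43

43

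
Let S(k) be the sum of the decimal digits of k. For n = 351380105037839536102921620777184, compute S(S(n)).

10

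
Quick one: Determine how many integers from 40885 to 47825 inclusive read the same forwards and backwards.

The integers in [40885, 47825] that read the same forwards and backwards: 40904, 41014, 41114, 41214, 41314, 41414, …, 47674, 47774.
69 qualify.

69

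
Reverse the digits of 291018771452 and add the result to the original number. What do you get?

545196581644

Reverse of 291018771452 is 254177810192.
291018771452 + 254177810192 = 545196581644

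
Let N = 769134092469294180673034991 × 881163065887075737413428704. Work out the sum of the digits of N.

279

769134092469294180673034991 × 881163065887075737413428704 = 677732554998516870875522671763947538578508071075781664
Sum of its 54 digits: 279.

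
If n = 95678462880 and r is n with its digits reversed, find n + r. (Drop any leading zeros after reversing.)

104504950539

Reverse of 95678462880 is 8826487659.
95678462880 + 8826487659 = 104504950539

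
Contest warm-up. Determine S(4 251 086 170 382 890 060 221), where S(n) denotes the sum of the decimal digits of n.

4+2+5+1+0+8+6+1+7+0+3+8+2+8+9+0+0+6+0+2+2+1 = 75

75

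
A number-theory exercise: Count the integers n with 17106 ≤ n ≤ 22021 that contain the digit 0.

2000

The integers in [17106, 22021] that contain the digit 0: 17106, 17107, 17108, 17109, 17110, 17120, …, 22020, 22021.
2000 qualify.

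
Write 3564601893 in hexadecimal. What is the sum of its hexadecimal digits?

48

3564601893 in base 16 is D4778225.
Digit sum: 13+4+7+7+8+2+2+5 = 48.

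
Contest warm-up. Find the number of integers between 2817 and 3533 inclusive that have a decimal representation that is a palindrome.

7

The integers in [2817, 3533] that have a decimal representation that is a palindrome: 2882, 2992, 3003, 3113, 3223, 3333, 3443.
7 qualify.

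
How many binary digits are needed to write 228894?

228894 in base 2 is 110111111000011110, which has 18 digits.

18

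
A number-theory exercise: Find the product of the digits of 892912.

2592

8×9×2×9×1×2 = 2592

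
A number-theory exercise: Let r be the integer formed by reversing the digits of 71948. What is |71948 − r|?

12969

Reverse of 71948 is 84917.
|71948 − 84917| = 12969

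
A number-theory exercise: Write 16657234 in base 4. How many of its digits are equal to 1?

2

16657234 in base 4 is 333202231102.
The digit 1 appears 2 times.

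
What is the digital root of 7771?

4

7+7+7+1 = 22
2+2 = 4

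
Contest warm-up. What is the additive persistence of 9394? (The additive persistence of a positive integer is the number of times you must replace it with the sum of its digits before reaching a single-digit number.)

9394 → 25 → 7 (2 steps)

2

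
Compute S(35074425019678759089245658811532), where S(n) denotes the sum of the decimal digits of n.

3+5+0+7+4+4+2+5+0+1+9+6+7+8+7+5+9+0+8+9+2+4+5+6+5+8+8+1+1+5+3+2 = 149

149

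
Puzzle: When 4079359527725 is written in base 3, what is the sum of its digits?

33

4079359527725 in base 3 is 112102222112120122102010202.
Digit sum: 1+1+2+1+0+2+2+2+2+1+1+2+1+2+0+1+2+2+1+0+2+0+1+0+2+0+2 = 33.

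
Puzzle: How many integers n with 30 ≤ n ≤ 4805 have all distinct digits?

2619

The integers in [30, 4805] that have all distinct digits: 30, 31, 32, 34, 35, 36, …, 4803, 4805.
2619 qualify.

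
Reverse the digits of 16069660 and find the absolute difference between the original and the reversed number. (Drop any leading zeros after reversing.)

9373599

Reverse of 16069660 is 6696061.
|16069660 − 6696061| = 9373599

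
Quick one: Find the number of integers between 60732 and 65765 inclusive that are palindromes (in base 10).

50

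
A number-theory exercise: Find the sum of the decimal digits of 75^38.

315

75^38 = 178783736206888831451347504652472919506323023597360588610172271728515625
Sum of its 72 digits: 315.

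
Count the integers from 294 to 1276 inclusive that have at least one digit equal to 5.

The integers in [294, 1276] that have at least one digit equal to 5: 295, 305, 315, 325, 335, 345, …, 1265, 1275.
270 qualify.

270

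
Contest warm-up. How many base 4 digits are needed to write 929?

5

929 in base 4 is 32201, which has 5 digits.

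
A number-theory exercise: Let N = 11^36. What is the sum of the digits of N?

172

11^36 = 30912680532870672635673352936887453361
Sum of its 38 digits: 172.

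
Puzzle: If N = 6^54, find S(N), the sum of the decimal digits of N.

6^54 = 1047532535594334222593508922191671036215296
Sum of its 43 digits: 171.

171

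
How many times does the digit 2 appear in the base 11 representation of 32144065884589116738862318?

3

32144065884589116738862318 in base 11 is 329971187A19523A2161687A0.
The digit 2 appears 3 times.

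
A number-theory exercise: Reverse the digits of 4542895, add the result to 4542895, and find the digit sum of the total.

Reversal of 4542895 is 5982454; 4542895 + 5982454 = 10525349.
Digit sum of 10525349: 1+0+5+2+5+3+4+9 = 29.

29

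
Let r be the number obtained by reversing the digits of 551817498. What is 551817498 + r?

Reverse of 551817498 is 894718155.
551817498 + 894718155 = 1446535653

1446535653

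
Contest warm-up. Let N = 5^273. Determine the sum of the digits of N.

890

5^273 = 65888737145190770152178587820437618798187258639803172187986018906925901818560997451564846065309816181644800521439740475440941611838012288617347746101822469899644829638418741524219512939453125
Sum of its 191 digits: 890.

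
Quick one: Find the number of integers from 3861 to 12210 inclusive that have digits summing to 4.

20

The integers in [3861, 12210] that have digits summing to 4: 4000, 10003, 10012, 10021, 10030, 10102, …, 12010, 12100.
20 qualify.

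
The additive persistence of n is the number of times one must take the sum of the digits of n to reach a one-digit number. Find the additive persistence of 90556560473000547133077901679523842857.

90556560473000547133077901679523842857 → 163 → 10 → 1 (3 steps)

3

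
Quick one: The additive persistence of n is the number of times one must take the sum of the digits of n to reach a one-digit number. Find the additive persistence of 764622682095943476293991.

2

764622682095943476293991 → 123 → 6 (2 steps)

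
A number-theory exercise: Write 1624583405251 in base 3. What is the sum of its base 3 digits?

1624583405251 in base 3 is 12202022100000021212020001.
Digit sum: 1+2+2+0+2+0+2+2+1+0+0+0+0+0+0+2+1+2+1+2+0+2+0+0+0+1 = 23.

23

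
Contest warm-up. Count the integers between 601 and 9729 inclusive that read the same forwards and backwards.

127

The integers in [601, 9729] that read the same forwards and backwards: 606, 616, 626, 636, 646, 656, …, 9559, 9669.
127 qualify.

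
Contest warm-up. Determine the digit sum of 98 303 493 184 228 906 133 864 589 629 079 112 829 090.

9+8+3+0+3+4+9+3+1+8+4+2+2+8+9+0+6+1+3+3+8+6+4+5+8+9+6+2+9+0+7+9+1+1+2+8+2+9+0+9+0 = 191

191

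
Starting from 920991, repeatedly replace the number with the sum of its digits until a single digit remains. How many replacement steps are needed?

920991 → 30 → 3 (2 steps)

2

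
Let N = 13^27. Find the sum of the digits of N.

118

13^27 = 1192533292512492016559195008117
Sum of its 31 digits: 118.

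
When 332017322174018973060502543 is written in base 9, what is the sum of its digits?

332017322174018973060502543 in base 9 is 5634327506653638712862102657.
Digit sum: 5+6+3+4+3+2+7+5+0+6+6+5+3+6+3+8+7+1+2+8+6+2+1+0+2+6+5+7 = 119.

119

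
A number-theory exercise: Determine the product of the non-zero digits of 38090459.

38880

3×8×9×4×5×9 = 38880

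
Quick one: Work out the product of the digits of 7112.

7×1×1×2 = 14

14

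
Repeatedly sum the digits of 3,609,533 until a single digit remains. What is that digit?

3+6+0+9+5+3+3 = 29
2+9 = 11
1+1 = 2

2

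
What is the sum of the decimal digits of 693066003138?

45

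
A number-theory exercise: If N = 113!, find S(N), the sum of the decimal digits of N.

666

113! = 22311927486598136465966070212187151182564399087952213171022161345724023063584214692821047352118139068425569179220877461124773845924561575264739138192463311667200000000000000000000000000
Sum of its 185 digits: 666.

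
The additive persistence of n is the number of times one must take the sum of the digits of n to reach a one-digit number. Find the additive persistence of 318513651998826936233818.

318513651998826936233818 → 118 → 10 → 1 (3 steps)

3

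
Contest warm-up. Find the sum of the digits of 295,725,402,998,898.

2+9+5+7+2+5+4+0+2+9+9+8+8+9+8 = 87

87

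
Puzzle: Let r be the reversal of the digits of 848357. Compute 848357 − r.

Reverse of 848357 is 753848.
848357 − 753848 = 94509

94509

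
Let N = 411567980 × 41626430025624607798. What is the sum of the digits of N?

104

411567980 × 41626430025624607798 = 17132105720257668069715108040
Sum of its 29 digits: 104.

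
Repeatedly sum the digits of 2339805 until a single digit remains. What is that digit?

2+3+3+9+8+0+5 = 30
3+0 = 3
(Equivalently, 2339805 mod 9 = 3.)

3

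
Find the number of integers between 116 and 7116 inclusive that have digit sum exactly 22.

The integers in [116, 7116] that have digit sum exactly 22: 499, 589, 598, 679, 688, 697, …, 7087, 7096.
321 qualify.

321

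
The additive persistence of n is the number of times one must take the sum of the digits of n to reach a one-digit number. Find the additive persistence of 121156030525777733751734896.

2

121156030525777733751734896 → 115 → 7 (2 steps)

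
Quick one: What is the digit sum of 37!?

153

37! = 13763753091226345046315979581580902400000000
Sum of its 44 digits: 153.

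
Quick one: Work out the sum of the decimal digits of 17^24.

17^24 = 339448671314611904643504117121
Sum of its 30 digits: 109.

109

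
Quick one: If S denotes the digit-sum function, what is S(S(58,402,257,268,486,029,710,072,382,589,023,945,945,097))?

First digit sum: 187.
1+8+7 = 16.

16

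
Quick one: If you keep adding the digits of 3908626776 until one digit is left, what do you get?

3+9+0+8+6+2+6+7+7+6 = 54
5+4 = 9

9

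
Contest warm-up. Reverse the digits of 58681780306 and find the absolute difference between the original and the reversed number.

Reverse of 58681780306 is 60308718685.
|58681780306 − 60308718685| = 1626938379

1626938379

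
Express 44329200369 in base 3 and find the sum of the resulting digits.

44329200369 in base 3 is 11020102101012200221220.
Digit sum: 1+1+0+2+0+1+0+2+1+0+1+0+1+2+2+0+0+2+2+1+2+2+0 = 23.

23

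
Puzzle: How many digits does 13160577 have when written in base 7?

9

13160577 in base 7 is 216602013, which has 9 digits.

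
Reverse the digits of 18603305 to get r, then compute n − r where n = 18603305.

-31727376

Reverse of 18603305 is 50330681.
18603305 − 50330681 = -31727376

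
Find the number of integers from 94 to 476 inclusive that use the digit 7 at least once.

72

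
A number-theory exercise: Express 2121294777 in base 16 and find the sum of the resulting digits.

2121294777 in base 16 is 7E7063B9.
Digit sum: 7+14+7+0+6+3+11+9 = 57.

57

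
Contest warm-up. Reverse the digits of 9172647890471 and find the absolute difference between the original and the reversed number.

7431660427752

Reverse of 9172647890471 is 1740987462719.
|9172647890471 − 1740987462719| = 7431660427752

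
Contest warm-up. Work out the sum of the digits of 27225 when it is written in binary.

27225 in base 2 is 110101001011001.
Digit sum: 1+1+0+1+0+1+0+0+1+0+1+1+0+0+1 = 8.

8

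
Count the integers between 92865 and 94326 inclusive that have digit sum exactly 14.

The integers in [92865, 94326] that have digit sum exactly 14: 93002, 93011, 93020, 93101, 93110, 93200, 94001, 94010, 94100.
9 qualify.

9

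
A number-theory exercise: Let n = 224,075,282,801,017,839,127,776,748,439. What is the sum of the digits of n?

134

2+2+4+0+7+5+2+8+2+8+0+1+0+1+7+8+3+9+1+2+7+7+7+6+7+4+8+4+3+9 = 134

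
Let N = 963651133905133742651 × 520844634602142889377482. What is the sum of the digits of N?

169

963651133905133742651 × 520844634602142889377482 = 501912522722760053033634325794033354182384782
Sum of its 45 digits: 169.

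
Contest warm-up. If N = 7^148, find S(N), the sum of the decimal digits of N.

7^148 = 118716182322945778886378040885544717651425707137129398625052391991992997123150142766665096079473688936057706400443288316248801
Sum of its 126 digits: 583.

583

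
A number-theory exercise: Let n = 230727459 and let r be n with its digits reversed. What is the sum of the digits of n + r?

Reversal of 230727459 is 954727032; 230727459 + 954727032 = 1185454491.
Digit sum of 1185454491: 1+1+8+5+4+5+4+4+9+1 = 42.

42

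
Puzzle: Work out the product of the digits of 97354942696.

88179840

9×7×3×5×4×9×4×2×6×9×6 = 88179840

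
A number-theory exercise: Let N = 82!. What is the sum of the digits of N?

477

82! = 475364333701284174842138206989404946643813294067993328617160934076743994734899148613007131808479167119360000000000000000000
Sum of its 123 digits: 477.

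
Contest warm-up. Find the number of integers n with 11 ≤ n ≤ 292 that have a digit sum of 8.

23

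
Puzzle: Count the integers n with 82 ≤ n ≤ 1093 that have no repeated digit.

715

The integers in [82, 1093] that have no repeated digit: 82, 83, 84, 85, 86, 87, …, 1092, 1093.
715 qualify.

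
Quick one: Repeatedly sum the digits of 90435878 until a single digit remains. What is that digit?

8

9+0+4+3+5+8+7+8 = 44
4+4 = 8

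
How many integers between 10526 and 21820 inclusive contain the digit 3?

3766

The integers in [10526, 21820] that contain the digit 3: 10530, 10531, 10532, 10533, 10534, 10535, …, 21803, 21813.
3766 qualify.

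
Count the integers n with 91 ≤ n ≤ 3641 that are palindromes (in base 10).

117

The integers in [91, 3641] that are palindromes (in base 10): 99, 101, 111, 121, 131, 141, …, 3443, 3553.
117 qualify.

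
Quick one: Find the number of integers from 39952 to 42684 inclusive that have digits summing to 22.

159

The integers in [39952, 42684] that have digits summing to 22: 40099, 40189, 40198, 40279, 40288, 40297, …, 42673, 42682.
159 qualify.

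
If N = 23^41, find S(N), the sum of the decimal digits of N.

272

23^41 = 67739389260745218861137988047774370539553852007909099223
Sum of its 56 digits: 272.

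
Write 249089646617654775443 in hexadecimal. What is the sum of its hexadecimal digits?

249089646617654775443 in base 16 is D80D031DD80E4CE93.
Digit sum: 13+8+0+13+0+3+1+13+13+8+0+14+4+12+14+9+3 = 128.

128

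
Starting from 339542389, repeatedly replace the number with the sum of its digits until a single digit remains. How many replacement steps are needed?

339542389 → 46 → 10 → 1 (3 steps)

3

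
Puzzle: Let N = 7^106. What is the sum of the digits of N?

7^106 = 380532926880843152923706465386871407580539099147930273794471851842901108534824949331057649
Sum of its 90 digits: 412.

412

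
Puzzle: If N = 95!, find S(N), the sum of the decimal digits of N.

585

95! = 10329978488239059262599702099394727095397746340117372869212250571234293987594703124871765375385424468563282236864226607350415360000000000000000000000
Sum of its 149 digits: 585.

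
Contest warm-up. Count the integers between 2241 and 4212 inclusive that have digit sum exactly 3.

The integers in [2241, 4212] that have digit sum exactly 3: 3000.
1 qualifies.

1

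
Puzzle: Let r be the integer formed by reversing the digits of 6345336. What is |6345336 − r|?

Reverse of 6345336 is 6335436.
|6345336 − 6335436| = 9900

9900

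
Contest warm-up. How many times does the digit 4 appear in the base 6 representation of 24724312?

24724312 in base 6 is 2241532224.
The digit 4 appears 2 times.

2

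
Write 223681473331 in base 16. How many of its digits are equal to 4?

223681473331 in base 16 is 3414746B33.
The digit 4 appears 3 times.

3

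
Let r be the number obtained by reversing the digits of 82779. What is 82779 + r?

180507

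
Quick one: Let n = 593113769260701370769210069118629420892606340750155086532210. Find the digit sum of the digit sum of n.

First digit sum: 231.
2+3+1 = 6.

6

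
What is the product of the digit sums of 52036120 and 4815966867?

S(52036120) = 5+2+0+3+6+1+2+0 = 19.
S(4815966867) = 4+8+1+5+9+6+6+8+6+7 = 60.
19 · 60 = 1140.

1140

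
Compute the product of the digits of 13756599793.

1×3×7×5×6×5×9×9×7×9×3 = 48223350

48223350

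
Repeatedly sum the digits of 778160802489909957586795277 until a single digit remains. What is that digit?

2

7+7+8+1+6+0+8+0+2+4+8+9+9+0+9+9+5+7+5+8+6+7+9+5+2+7+7 = 155
1+5+5 = 11
1+1 = 2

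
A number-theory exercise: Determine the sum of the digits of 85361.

23

8+5+3+6+1 = 23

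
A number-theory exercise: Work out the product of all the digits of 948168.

9×4×8×1×6×8 = 13824

13824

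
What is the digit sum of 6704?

17

6+7+0+4 = 17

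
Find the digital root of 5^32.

The digital root of n equals n mod 9 (or 9 when 9 | n), so we need 5^32 mod 9.
5^32 ≡ 7 (mod 9), so the digital root is 7.

7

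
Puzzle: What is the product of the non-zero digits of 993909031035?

9×9×3×9×9×3×1×3×5 = 885735

885735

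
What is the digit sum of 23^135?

23^135 = 6811736855645357478508569863707752668469323855053048919032604531393397090508337000142762217881882030084944643381986412915251270991070634925644014864726749844703818184755335080060764007
Sum of its 184 digits: 809.

809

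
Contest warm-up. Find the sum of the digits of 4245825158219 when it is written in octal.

57

4245825158219 in base 8 is 75621671476113.
Digit sum: 7+5+6+2+1+6+7+1+4+7+6+1+1+3 = 57.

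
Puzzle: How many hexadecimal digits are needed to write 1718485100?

8

1718485100 in base 16 is 666E006C, which has 8 digits.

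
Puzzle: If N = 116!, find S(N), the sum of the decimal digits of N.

729

116! = 33931086844518982011982560935885732032396635556994207701963662088123265314176330336254535971207181169698868584991941607780111073928236261199604691797570505851011072000000000000000000000000000
Sum of its 191 digits: 729.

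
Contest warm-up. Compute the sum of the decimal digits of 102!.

102! = 961446671503512660926865558697259548455355905059659464369444714048531715130254590603314961882364451384985595980362059157503710042865532928000000000000000000000000
Sum of its 162 digits: 630.

630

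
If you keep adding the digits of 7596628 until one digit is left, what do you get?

7+5+9+6+6+2+8 = 43
4+3 = 7

7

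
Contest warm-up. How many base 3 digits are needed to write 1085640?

1085640 in base 3 is 2001011012220, which has 13 digits.

13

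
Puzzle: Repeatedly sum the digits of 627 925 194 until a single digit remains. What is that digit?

9

6+2+7+9+2+5+1+9+4 = 45
4+5 = 9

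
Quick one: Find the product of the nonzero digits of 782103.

336

7×8×2×1×3 = 336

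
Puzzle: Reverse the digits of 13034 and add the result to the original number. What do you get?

Reverse of 13034 is 43031.
13034 + 43031 = 56065

56065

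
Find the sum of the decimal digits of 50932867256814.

66

5+0+9+3+2+8+6+7+2+5+6+8+1+4 = 66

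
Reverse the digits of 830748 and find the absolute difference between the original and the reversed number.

16290

Reverse of 830748 is 847038.
|830748 − 847038| = 16290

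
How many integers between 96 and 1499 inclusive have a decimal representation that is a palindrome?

96

The integers in [96, 1499] that have a decimal representation that is a palindrome: 99, 101, 111, 121, 131, 141, …, 1331, 1441.
96 qualify.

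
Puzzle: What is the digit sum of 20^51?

80

20^51 = 2251799813685248000000000000000000000000000000000000000000000000000
Sum of its 67 digits: 80.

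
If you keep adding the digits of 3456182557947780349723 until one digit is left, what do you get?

3+4+5+6+1+8+2+5+5+7+9+4+7+7+8+0+3+4+9+7+2+3 = 109
1+0+9 = 10
1+0 = 1

1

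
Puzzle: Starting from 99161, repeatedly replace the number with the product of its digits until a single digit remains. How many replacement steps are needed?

99161 → 486 → 192 → 18 → 8 (4 steps)

4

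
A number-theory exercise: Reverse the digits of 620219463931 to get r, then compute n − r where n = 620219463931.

480854551905

Reverse of 620219463931 is 139364912026.
620219463931 − 139364912026 = 480854551905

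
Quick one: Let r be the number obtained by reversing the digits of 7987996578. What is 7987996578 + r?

Reverse of 7987996578 is 8756997897.
7987996578 + 8756997897 = 16744994475

16744994475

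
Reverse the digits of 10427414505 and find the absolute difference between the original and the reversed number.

Reverse of 10427414505 is 50541472401.
|10427414505 − 50541472401| = 40114057896

40114057896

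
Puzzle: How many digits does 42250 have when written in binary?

42250 in base 2 is 1010010100001010, which has 16 digits.

16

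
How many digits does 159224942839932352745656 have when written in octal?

26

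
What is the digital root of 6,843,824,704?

6+8+4+3+8+2+4+7+0+4 = 46
4+6 = 10
1+0 = 1

1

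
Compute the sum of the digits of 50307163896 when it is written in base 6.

36

50307163896 in base 6 is 35035533040320.
Digit sum: 3+5+0+3+5+5+3+3+0+4+0+3+2+0 = 36.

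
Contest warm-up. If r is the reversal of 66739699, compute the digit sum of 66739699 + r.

38

Reversal of 66739699 is 99693766; 66739699 + 99693766 = 166433465.
Digit sum of 166433465: 1+6+6+4+3+3+4+6+5 = 38.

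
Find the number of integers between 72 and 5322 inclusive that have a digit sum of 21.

239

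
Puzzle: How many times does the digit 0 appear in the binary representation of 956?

956 in base 2 is 1110111100.
The digit 0 appears 3 times.

3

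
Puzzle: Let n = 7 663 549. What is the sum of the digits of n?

40

7+6+6+3+5+4+9 = 40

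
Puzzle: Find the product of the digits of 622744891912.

6×2×2×7×4×4×8×9×1×9×1×2 = 3483648

3483648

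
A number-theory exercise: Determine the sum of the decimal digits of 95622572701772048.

74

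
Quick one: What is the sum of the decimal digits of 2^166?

250

2^166 = 93536104789177786765035829293842113257979682750464
Sum of its 50 digits: 250.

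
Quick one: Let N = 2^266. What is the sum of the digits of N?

373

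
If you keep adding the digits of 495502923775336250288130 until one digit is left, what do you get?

9

4+9+5+5+0+2+9+2+3+7+7+5+3+3+6+2+5+0+2+8+8+1+3+0 = 99
9+9 = 18
1+8 = 9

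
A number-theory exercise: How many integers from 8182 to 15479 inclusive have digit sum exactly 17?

490

The integers in [8182, 15479] that have digit sum exactly 17: 8207, 8216, 8225, 8234, 8243, 8252, …, 15461, 15470.
490 qualify.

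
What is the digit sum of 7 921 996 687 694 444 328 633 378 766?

157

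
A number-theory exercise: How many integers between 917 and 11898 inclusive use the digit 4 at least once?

3708

The integers in [917, 11898] that use the digit 4 at least once: 924, 934, 940, 941, 942, 943, …, 11884, 11894.
3708 qualify.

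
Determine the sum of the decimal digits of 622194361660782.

6+2+2+1+9+4+3+6+1+6+6+0+7+8+2 = 63

63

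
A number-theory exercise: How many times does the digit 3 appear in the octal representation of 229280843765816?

3

229280843765816 in base 8 is 6410363317614070.
The digit 3 appears 3 times.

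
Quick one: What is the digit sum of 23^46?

274

23^46 = 435993943892672664200353461405376235401663658494141675420261489
Sum of its 63 digits: 274.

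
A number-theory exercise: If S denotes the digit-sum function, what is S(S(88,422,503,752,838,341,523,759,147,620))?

First digit sum: 124.
1+2+4 = 7.

7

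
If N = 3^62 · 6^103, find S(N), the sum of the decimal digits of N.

3^62 · 6^103 = 53838950088191258230804711254969895330620320259479057576259485195547404979029884180367573712499406699174559744
Sum of its 110 digits: 531.

531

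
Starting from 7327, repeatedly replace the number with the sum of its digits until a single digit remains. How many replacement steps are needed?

3

7327 → 19 → 10 → 1 (3 steps)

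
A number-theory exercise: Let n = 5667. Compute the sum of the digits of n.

5+6+6+7 = 24

24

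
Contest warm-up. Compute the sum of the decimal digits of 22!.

72

22! = 1124000727777607680000
Sum of its 22 digits: 72.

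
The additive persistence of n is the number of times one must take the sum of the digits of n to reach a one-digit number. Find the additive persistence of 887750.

887750 → 35 → 8 (2 steps)

2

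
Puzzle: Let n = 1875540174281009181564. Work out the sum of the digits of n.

1+8+7+5+5+4+0+1+7+4+2+8+1+0+0+9+1+8+1+5+6+4 = 87

87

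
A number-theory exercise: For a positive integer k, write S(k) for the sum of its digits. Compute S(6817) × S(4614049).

616

S(6817) = 6+8+1+7 = 22.
S(4614049) = 4+6+1+4+0+4+9 = 28.
22 · 28 = 616.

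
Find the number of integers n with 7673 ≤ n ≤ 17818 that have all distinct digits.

3408

The integers in [7673, 17818] that have all distinct digits: 7680, 7681, 7682, 7683, 7684, 7685, …, 17806, 17809.
3408 qualify.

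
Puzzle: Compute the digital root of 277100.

2+7+7+1+0+0 = 17
1+7 = 8

8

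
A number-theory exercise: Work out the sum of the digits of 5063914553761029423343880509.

5+0+6+3+9+1+4+5+5+3+7+6+1+0+2+9+4+2+3+3+4+3+8+8+0+5+0+9 = 115

115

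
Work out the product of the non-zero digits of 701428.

448

7×1×4×2×8 = 448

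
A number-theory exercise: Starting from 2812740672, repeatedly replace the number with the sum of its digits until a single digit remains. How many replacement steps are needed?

3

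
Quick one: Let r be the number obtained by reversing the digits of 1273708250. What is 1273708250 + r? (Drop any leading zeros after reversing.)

1801781971

Reverse of 1273708250 is 528073721.
1273708250 + 528073721 = 1801781971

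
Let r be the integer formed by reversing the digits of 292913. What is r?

Reversing 292913 gives 319292.

319292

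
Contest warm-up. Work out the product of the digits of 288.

128

2×8×8 = 128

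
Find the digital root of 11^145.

2

The digital root of n equals n mod 9 (or 9 when 9 | n), so we need 11^145 mod 9.
11^145 ≡ 2 (mod 9), so the digital root is 2.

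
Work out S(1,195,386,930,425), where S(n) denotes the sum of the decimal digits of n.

1+1+9+5+3+8+6+9+3+0+4+2+5 = 56

56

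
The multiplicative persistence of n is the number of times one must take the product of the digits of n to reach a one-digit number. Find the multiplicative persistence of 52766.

52766 → 2520 → 0 (2 steps)

2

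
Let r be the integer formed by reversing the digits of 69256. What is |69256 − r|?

3960

Reverse of 69256 is 65296.
|69256 − 65296| = 3960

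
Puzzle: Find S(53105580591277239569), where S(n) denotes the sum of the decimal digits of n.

92

5+3+1+0+5+5+8+0+5+9+1+2+7+7+2+3+9+5+6+9 = 92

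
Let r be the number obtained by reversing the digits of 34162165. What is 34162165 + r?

90288308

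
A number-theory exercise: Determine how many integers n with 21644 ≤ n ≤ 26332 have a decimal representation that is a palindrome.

The integers in [21644, 26332] that have a decimal representation that is a palindrome: 21712, 21812, 21912, 22022, 22122, 22222, …, 26162, 26262.
46 qualify.

46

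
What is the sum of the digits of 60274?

19

6+0+2+7+4 = 19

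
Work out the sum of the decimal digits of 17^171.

17^171 = 2551323654940013866246142445892453433710028730716116724650214178749501904570057469490488723766352573397549391603590287175213790680892018948425172090729956804687493575135739094278117506287959087961393778929050033
Sum of its 211 digits: 953.

953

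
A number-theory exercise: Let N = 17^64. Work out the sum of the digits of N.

17^64 = 5607005320601059253161325667991103602003892399764752527847859167616581809464321
Sum of its 79 digits: 334.

334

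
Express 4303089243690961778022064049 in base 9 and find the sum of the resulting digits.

105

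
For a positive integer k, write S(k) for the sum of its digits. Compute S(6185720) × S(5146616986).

1508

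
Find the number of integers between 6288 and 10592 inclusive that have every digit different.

2019

The integers in [6288, 10592] that have every digit different: 6289, 6290, 6291, 6293, 6294, 6295, …, 10589, 10592.
2019 qualify.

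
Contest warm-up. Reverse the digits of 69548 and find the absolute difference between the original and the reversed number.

15048

Reverse of 69548 is 84596.
|69548 − 84596| = 15048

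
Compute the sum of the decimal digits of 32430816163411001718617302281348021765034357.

148

3+2+4+3+0+8+1+6+1+6+3+4+1+1+0+0+1+7+1+8+6+1+7+3+0+2+2+8+1+3+4+8+0+2+1+7+6+5+0+3+4+3+5+7 = 148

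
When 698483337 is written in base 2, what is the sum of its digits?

10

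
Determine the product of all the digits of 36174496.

108864

3×6×1×7×4×4×9×6 = 108864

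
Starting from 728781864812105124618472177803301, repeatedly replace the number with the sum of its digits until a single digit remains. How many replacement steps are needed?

728781864812105124618472177803301 → 133 → 7 (2 steps)

2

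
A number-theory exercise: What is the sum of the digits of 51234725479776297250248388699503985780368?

213

5+1+2+3+4+7+2+5+4+7+9+7+7+6+2+9+7+2+5+0+2+4+8+3+8+8+6+9+9+5+0+3+9+8+5+7+8+0+3+6+8 = 213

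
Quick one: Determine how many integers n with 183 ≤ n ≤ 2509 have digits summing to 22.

The integers in [183, 2509] that have digits summing to 22: 499, 589, 598, 679, 688, 697, …, 2488, 2497.
55 qualify.

55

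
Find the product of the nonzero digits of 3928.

432

3×9×2×8 = 432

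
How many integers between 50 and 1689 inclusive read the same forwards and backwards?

The integers in [50, 1689] that read the same forwards and backwards: 55, 66, 77, 88, 99, 101, …, 1551, 1661.
102 qualify.

102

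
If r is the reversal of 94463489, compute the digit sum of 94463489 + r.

Reversal of 94463489 is 98436449; 94463489 + 98436449 = 192899938.
Digit sum of 192899938: 1+9+2+8+9+9+9+3+8 = 58.

58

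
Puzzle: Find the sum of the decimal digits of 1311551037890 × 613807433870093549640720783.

198

1311551037890 × 613807433870093549640720783 = 805039776956918734462681579551343467870
Sum of its 39 digits: 198.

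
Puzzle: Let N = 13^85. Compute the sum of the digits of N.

13^85 = 48437859827578790528878694155800583071043975170317860027824590673724675547421920960052829364893
Sum of its 95 digits: 454.

454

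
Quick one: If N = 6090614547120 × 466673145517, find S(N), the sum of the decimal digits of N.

6090614547120 × 466673145517 = 2842326248836088813261040
Sum of its 25 digits: 99.

99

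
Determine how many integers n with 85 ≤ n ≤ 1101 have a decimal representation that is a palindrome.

93

The integers in [85, 1101] that have a decimal representation that is a palindrome: 88, 99, 101, 111, 121, 131, …, 999, 1001.
93 qualify.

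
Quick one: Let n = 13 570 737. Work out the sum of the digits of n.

1+3+5+7+0+7+3+7 = 33

33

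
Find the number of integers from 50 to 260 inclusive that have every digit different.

158

The integers in [50, 260] that have every digit different: 50, 51, 52, 53, 54, 56, …, 259, 260.
158 qualify.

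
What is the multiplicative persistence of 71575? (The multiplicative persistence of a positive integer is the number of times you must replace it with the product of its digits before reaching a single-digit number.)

3

71575 → 1225 → 20 → 0 (3 steps)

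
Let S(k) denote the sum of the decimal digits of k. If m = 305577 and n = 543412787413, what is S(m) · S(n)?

S(305577) = 3+0+5+5+7+7 = 27.
S(543412787413) = 5+4+3+4+1+2+7+8+7+4+1+3 = 49.
27 · 49 = 1323.

1323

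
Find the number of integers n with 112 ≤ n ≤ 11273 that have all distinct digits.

The integers in [112, 11273] that have all distinct digits: 120, 123, 124, 125, 126, 127, …, 10986, 10987.
5512 qualify.

5512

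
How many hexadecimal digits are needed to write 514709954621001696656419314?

23

514709954621001696656419314 in base 16 is 1A9C2128CCCD15D5BE6E9F2, which has 23 digits.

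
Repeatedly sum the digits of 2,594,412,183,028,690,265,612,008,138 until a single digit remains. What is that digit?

2+5+9+4+4+1+2+1+8+3+0+2+8+6+9+0+2+6+5+6+1+2+0+0+8+1+3+8 = 106
1+0+6 = 7
(Equivalently, 2,594,412,183,028,690,265,612,008,138 mod 9 = 7.)

7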